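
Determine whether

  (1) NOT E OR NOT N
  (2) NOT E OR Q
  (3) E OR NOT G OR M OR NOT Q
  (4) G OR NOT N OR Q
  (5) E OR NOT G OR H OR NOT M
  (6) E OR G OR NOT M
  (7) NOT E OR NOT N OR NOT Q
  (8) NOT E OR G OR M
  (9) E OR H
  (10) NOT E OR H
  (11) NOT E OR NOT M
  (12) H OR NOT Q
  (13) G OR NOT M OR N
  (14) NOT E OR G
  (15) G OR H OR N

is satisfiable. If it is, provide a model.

Set M = False.
Set G = False.
  then (NOT E OR G OR M) forces E = False.
  then (E OR H) forces H = True.
Set N = False.
Set Q = True.
All clauses satisfied.

M=F, G=F, E=F, H=T, N=F, Q=T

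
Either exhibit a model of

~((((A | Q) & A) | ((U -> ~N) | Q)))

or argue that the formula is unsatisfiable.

U=T, N=T, Q=F, A=F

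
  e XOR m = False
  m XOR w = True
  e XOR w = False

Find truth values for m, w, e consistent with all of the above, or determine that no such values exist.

Unsatisfiable — no assignment works.

Adding constraints 1, 2, 3 mod 2: every variable appears an even number of times on the left, so the left side is 0.
But the right sides sum to 1 (mod 2). 0 ≠ 1 — the system is inconsistent.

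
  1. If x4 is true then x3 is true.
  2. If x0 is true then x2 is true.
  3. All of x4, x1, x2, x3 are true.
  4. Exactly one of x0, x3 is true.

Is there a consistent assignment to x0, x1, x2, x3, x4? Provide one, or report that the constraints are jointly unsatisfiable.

x0 = False; x1 = True; x2 = True; x3 = True; x4 = True

  (1) x4=T ⇒ x3: T ✓
  (2) x0=F ⇒ x2: vacuous ✓
  (3) {x4, x1, x2, x3}: all 4 true ✓
  (4) {x0, x3}: 1 true — exactly one ✓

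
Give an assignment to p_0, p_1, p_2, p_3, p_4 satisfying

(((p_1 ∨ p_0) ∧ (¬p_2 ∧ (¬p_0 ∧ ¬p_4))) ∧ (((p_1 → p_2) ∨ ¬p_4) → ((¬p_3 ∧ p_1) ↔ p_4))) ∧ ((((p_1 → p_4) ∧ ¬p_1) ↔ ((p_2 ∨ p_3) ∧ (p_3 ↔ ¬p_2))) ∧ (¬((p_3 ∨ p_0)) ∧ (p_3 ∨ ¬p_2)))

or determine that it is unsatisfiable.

Case p_2 = True: the conjunct ¬p_2 is False.
Case p_2 = False: the formula simplifies to (((p_1 ∨ p_0) ∧ (¬p_0 ∧ ¬p_4)) ∧ ((¬p_1 ∨ ¬p_4) → ((¬p_3 ∧ p_1) ↔ p_4))) ∧ ((((p_1 → p_4) ∧ ¬p_1) ↔ (p_3 ∧ p_3)) ∧ ¬((p_3 ∨ p_0))).
  p_4 = True: the conjunct ¬p_4 is False.
  p_4 = False: simplifies to (((p_1 ∨ p_0) ∧ ¬p_0) ∧ ¬((¬p_3 ∧ p_1))) ∧ (((¬p_1 ∧ ¬p_1) ↔ (p_3 ∧ p_3)) ∧ ¬((p_3 ∨ p_0))).
    p_3 = True: the conjunct ¬((p_3 ∨ p_0)) becomes ¬((True ∨ p_0)) = False.
    p_3 = False: simplifies to (((p_1 ∨ p_0) ∧ ¬p_0) ∧ ¬p_1) ∧ (¬((¬p_1 ∧ ¬p_1)) ∧ ¬p_0).
      p_1 = True: the conjunct ¬p_1 is False.
      p_1 = False: the conjunct ¬((¬p_1 ∧ ¬p_1)) becomes ¬((True ∧ True)) = False.
Both cases fail — unsatisfiable.

The formula is unsatisfiable.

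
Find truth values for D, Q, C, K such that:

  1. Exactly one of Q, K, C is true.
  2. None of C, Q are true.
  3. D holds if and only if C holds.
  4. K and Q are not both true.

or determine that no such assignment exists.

D: False, Q: False, C: False, K: True

  (1) {Q, K, C}: 1 true — exactly one ✓
  (2) {C, Q}: 0 true — none ✓
  (3) D=F, C=F — same ✓
  (4) K=T, Q=F — not both ✓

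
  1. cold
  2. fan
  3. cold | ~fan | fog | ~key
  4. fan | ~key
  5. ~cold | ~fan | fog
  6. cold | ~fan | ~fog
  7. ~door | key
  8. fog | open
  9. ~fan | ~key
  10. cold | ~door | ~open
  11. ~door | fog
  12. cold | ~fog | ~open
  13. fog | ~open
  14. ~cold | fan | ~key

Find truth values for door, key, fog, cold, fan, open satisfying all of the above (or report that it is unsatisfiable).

Unit clause (cold) forces cold = True.
Unit clause (fan) forces fan = True.
In (~cold | ~fan | fog) only fog is left, so fog = True.
In (~fan | ~key) only ~key is left, so key = False.
In (~door | key) only ~door is left, so door = False.
Set open = False.
All clauses satisfied.

door: False; key: False; fog: True; cold: True; fan: True; open: False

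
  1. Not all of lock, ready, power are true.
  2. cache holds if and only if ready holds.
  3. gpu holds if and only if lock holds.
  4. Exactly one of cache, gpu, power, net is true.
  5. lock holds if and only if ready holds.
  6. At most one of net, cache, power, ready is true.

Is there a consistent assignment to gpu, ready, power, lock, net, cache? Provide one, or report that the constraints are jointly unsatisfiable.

gpu=F; ready=F; power=T; lock=F; net=F; cache=F

  (1) {lock, ready, power}: 1/3 true — not all ✓
  (2) cache=F, ready=F — same ✓
  (3) gpu=F, lock=F — same ✓
  (4) {cache, gpu, power, net}: 1 true — exactly one ✓
  (5) lock=F, ready=F — same ✓
  (6) {net, cache, power, ready}: 1 true — at most one ✓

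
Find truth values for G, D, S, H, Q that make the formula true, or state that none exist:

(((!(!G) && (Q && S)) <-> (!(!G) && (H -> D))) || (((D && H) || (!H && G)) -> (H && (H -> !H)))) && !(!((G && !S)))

G: True, D: False, S: False, H: True, Q: False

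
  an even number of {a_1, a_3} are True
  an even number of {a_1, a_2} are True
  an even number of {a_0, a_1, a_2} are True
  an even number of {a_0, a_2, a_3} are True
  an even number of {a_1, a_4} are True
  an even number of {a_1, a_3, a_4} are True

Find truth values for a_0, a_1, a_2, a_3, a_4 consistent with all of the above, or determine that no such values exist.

a_0 = False, a_1 = False, a_2 = False, a_3 = False, a_4 = False

{a_1, a_3}: 0 true → even ✓
{a_1, a_2}: 0 true → even ✓
{a_0, a_1, a_2}: 0 true → even ✓
{a_0, a_2, a_3}: 0 true → even ✓
{a_1, a_4}: 0 true → even ✓
{a_1, a_3, a_4}: 0 true → even ✓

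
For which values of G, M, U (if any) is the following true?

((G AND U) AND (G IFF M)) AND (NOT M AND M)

No satisfying assignment exists.

Case M = True: the conjunct NOT M is False.
Case M = False: the conjunct M is False.
Both cases fail — unsatisfiable.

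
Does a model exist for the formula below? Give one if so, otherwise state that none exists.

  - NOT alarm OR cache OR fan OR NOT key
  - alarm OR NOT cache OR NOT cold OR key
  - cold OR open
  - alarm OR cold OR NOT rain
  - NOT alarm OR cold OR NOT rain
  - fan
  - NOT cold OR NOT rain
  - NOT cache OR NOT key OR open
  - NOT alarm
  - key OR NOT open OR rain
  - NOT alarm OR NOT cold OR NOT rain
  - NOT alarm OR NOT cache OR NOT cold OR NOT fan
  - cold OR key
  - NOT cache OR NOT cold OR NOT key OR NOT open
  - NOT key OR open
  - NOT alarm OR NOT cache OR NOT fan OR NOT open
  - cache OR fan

Unit clause (fan) forces fan = True.
Unit clause (NOT alarm) forces alarm = False.
Set cold = False.
  then (cold OR open) forces open = True.
  then (alarm OR cold OR NOT rain) forces rain = False.
  then (key OR NOT open OR rain) forces key = True.
Set cache = False.
All clauses satisfied.

cold = False, alarm = False, open = True, fan = True, cache = False, key = True, rain = False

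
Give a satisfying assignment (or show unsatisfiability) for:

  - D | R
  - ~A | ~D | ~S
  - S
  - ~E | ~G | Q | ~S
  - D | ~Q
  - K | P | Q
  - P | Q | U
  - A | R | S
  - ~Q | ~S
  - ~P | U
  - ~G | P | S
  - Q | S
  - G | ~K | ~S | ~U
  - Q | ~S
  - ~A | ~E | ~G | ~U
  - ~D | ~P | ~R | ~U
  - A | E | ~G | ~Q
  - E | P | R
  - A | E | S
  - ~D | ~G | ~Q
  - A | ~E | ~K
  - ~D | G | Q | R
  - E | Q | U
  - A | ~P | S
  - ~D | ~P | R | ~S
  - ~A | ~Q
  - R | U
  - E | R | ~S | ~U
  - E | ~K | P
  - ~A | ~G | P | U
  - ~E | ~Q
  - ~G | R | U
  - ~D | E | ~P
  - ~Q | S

Case S = True:
  (~Q | ~S) forces Q = False.
  Clause (Q | ~S) is falsified — contradiction.
Case S = False:
  Clause (S) is falsified — contradiction.
Both cases fail, so the formula is unsatisfiable.

Unsatisfiable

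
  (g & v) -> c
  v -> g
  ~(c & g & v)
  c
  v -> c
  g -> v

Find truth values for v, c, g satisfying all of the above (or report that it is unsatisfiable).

Unit clause (c) forces c = True.
Set v = False.
  then (~g | v) forces g = False.
All clauses satisfied.

v: False, c: True, g: False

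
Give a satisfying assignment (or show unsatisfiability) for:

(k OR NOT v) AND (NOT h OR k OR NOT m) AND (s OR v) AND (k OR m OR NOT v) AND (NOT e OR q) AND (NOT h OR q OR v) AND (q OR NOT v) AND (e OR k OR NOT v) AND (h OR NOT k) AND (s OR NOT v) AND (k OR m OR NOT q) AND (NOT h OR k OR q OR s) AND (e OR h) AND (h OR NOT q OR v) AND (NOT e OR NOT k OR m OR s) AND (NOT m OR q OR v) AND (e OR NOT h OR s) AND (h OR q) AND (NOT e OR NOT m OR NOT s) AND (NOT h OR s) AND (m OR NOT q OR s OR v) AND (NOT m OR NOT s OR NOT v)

Set m = True.
Try k = False:
  (k OR NOT v) forces v = False.
  (NOT h OR k OR NOT m) forces h = False.
  (s OR v) forces s = True.
  (e OR h) forces e = True.
  clause (NOT e OR NOT m OR NOT s) is falsified — backtrack.
So k = True.
  then (h OR NOT k) forces h = True.
  then (NOT h OR s) forces s = True.
  then (NOT m OR NOT s OR NOT v) forces v = False.
  then (NOT h OR q OR v) forces q = True.
  then (NOT e OR NOT m OR NOT s) forces e = False.
All clauses satisfied.

m = True, k = True, s = True, q = True, h = True, e = False, v = False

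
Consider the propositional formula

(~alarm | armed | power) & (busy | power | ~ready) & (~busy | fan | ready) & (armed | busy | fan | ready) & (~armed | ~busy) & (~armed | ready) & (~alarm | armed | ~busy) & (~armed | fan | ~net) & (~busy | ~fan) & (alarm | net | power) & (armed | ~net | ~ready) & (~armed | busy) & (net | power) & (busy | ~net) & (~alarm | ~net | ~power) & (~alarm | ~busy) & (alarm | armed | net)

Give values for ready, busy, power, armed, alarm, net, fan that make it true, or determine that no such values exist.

Set ready = True.
Try busy = True:
  (~armed | ~busy) forces armed = False.
  (~alarm | armed | ~busy) forces alarm = False.
  (~busy | ~fan) forces fan = False.
  (armed | ~net | ~ready) forces net = False.
  clause (alarm | armed | net) is falsified — backtrack.
So busy = False.
  then (busy | power | ~ready) forces power = True.
  then (~armed | busy) forces armed = False.
  then (busy | ~net) forces net = False.
  then (alarm | armed | net) forces alarm = True.
Set fan = True.
All clauses satisfied.

ready: True; busy: False; power: True; armed: False; alarm: True; net: False; fan: True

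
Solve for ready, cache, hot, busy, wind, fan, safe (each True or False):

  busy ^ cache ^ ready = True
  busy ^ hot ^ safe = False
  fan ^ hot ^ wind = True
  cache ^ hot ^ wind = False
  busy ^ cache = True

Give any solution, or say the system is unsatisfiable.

ready = False, cache = True, hot = False, busy = False, wind = True, fan = False, safe = False

busy ^ cache ^ ready = F ^ T ^ F = True ✓
busy ^ hot ^ safe = F ^ F ^ F = False ✓
fan ^ hot ^ wind = F ^ F ^ T = True ✓
cache ^ hot ^ wind = T ^ F ^ T = False ✓
busy ^ cache = F ^ T = True ✓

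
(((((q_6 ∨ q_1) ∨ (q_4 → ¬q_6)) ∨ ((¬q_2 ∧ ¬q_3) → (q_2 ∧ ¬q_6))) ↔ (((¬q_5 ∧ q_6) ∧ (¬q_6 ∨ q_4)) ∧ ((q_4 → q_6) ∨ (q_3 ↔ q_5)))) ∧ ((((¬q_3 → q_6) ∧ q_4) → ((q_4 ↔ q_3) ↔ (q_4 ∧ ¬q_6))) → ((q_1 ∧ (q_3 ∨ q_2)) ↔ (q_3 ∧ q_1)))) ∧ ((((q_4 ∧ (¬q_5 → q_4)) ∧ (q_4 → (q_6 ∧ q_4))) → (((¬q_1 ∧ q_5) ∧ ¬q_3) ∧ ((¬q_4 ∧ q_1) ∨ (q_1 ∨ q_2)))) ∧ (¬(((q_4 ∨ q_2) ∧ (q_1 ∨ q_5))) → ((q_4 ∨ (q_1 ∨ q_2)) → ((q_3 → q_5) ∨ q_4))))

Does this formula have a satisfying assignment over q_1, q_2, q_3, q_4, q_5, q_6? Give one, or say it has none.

Case q_6 = True: the formula simplifies to ((¬q_5 ∧ q_4) ∧ ((q_4 → ¬((q_4 ↔ q_3))) → ((q_1 ∧ (q_3 ∨ q_2)) ↔ (q_3 ∧ q_1)))) ∧ ((((q_4 ∧ (¬q_5 → q_4)) ∧ (q_4 → q_4)) → (((¬q_1 ∧ q_5) ∧ ¬q_3) ∧ ((¬q_4 ∧ q_1) ∨ (q_1 ∨ q_2)))) ∧ (¬(((q_4 ∨ q_2) ∧ (q_1 ∨ q_5))) → ((q_4 ∨ (q_1 ∨ q_2)) → ((q_3 → q_5) ∨ q_4)))).
  q_4 = True: simplifies to (¬q_5 ∧ (¬q_3 → ((q_1 ∧ (q_3 ∨ q_2)) ↔ (q_3 ∧ q_1)))) ∧ (((¬q_1 ∧ q_5) ∧ ¬q_3) ∧ (q_1 ∨ q_2)).
    q_5 = True: the conjunct ¬q_5 is False.
    q_5 = False: the conjunct q_5 is False.
  q_4 = False: the conjunct q_4 is False.
Case q_6 = False: the conjunct (((q_6 ∨ q_1) ∨ (q_4 → ¬q_6)) ∨ ((¬q_2 ∧ ¬q_3) → (q_2 ∧ ¬q_6))) ↔ (((¬q_5 ∧ q_6) ∧ (¬q_6 ∨ q_4)) ∧ ((q_4 → q_6) ∨ (q_3 ↔ q_5))) becomes (True ∨ ((¬q_2 ∧ ¬q_3) → q_2)) ↔ (False ∧ (¬q_4 ∨ (q_3 ↔ q_5))) = False.
Both cases fail — unsatisfiable.

No satisfying assignment exists.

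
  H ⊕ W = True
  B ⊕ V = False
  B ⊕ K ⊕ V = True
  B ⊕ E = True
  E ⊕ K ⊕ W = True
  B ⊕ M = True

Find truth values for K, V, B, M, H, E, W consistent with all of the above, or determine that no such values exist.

K = True, V = False, B = False, M = True, H = False, E = True, W = True

H ⊕ W = F ⊕ T = True ✓
B ⊕ V = F ⊕ F = False ✓
B ⊕ K ⊕ V = F ⊕ T ⊕ F = True ✓
B ⊕ E = F ⊕ T = True ✓
E ⊕ K ⊕ W = T ⊕ T ⊕ T = True ✓
B ⊕ M = F ⊕ T = True ✓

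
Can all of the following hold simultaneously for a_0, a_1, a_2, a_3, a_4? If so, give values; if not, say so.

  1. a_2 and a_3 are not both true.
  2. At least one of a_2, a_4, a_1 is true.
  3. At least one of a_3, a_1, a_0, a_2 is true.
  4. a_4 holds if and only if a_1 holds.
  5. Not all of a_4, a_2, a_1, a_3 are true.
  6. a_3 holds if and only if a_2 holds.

a_0: False; a_1: True; a_2: False; a_3: False; a_4: True

  (1) a_2=F, a_3=F — not both ✓
  (2) {a_2, a_4, a_1}: 2 true — at least one ✓
  (3) {a_3, a_1, a_0, a_2}: 1 true — at least one ✓
  (4) a_4=T, a_1=T — same ✓
  (5) {a_4, a_2, a_1, a_3}: 2/4 true — not all ✓
  (6) a_3=F, a_2=F — same ✓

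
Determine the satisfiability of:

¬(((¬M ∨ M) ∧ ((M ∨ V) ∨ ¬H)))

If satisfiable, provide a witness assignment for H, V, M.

H = True, V = False, M = False

  ¬(((¬M ∨ M) ∧ ((M ∨ V) ∨ ¬H))) = True
    (¬M ∨ M) ∧ ((M ∨ V) ∨ ¬H) = False
      ¬M ∨ M = True
        ¬M = True
      (M ∨ V) ∨ ¬H = False
        M ∨ V = False
        ¬H = False
The formula evaluates to True.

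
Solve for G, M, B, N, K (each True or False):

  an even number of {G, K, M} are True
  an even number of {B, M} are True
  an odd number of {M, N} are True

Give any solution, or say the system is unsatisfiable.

G = False, M = True, B = True, N = False, K = True

{G, K, M}: 2 true → even ✓
{B, M}: 2 true → even ✓
{M, N}: 1 true → odd ✓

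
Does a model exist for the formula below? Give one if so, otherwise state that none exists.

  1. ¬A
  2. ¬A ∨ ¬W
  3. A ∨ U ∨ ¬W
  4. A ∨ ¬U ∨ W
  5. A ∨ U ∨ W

W: True; U: True; A: False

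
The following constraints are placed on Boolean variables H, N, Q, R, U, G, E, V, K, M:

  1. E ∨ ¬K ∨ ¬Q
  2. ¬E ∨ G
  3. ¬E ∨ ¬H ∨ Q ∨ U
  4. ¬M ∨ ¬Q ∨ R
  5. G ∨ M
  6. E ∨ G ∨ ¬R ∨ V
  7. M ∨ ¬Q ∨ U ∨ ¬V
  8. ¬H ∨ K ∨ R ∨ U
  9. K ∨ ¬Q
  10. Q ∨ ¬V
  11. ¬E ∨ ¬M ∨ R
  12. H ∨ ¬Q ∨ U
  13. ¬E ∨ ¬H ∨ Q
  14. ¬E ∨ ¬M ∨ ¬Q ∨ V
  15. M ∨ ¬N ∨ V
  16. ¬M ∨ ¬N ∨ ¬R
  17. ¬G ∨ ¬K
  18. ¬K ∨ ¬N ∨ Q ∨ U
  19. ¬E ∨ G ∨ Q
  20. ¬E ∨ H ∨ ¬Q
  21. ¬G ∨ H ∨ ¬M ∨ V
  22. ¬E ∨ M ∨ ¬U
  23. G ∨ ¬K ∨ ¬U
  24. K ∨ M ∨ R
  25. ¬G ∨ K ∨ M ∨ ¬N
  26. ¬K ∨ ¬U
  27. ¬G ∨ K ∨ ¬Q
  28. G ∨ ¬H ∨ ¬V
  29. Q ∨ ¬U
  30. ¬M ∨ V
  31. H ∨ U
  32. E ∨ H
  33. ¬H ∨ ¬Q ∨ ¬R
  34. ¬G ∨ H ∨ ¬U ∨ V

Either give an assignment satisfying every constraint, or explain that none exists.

H = True, N = False, Q = False, R = True, U = False, G = True, E = False, V = False, K = False, M = False

Try H = False:
  (H ∨ U) forces U = True.
  (¬K ∨ ¬U) forces K = False.
  (K ∨ ¬Q) forces Q = False.
  clause (Q ∨ ¬U) is falsified — backtrack.
So H = True.
Set N = False.
Set Q = False.
  then (Q ∨ ¬V) forces V = False.
  then (¬E ∨ ¬H ∨ Q) forces E = False.
  then (Q ∨ ¬U) forces U = False.
  then (¬M ∨ V) forces M = False.
  then (G ∨ M) forces G = True.
  then (¬G ∨ ¬K) forces K = False.
  then (K ∨ M ∨ R) forces R = True.
All clauses satisfied.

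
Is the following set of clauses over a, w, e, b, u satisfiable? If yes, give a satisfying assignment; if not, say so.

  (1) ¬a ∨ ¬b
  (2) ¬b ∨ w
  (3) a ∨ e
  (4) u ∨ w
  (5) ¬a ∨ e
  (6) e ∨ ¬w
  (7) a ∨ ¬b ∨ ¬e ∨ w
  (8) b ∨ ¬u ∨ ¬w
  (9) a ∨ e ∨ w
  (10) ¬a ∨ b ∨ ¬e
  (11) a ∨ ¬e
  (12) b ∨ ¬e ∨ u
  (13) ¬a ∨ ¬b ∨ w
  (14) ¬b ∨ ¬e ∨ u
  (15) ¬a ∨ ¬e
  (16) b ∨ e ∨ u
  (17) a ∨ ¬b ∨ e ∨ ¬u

No satisfying assignment exists.

Case e = True:
  (a ∨ ¬e) forces a = True.
  Clause (¬a ∨ ¬e) is falsified — contradiction.
Case e = False:
  (a ∨ e) forces a = True.
  Clause (¬a ∨ e) is falsified — contradiction.
Both cases fail, so the formula is unsatisfiable.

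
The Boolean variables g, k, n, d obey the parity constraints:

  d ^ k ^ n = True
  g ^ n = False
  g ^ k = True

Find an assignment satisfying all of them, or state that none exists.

g: False; k: True; n: False; d: False

d ^ k ^ n = F ^ T ^ F = True ✓
g ^ n = F ^ F = False ✓
g ^ k = F ^ T = True ✓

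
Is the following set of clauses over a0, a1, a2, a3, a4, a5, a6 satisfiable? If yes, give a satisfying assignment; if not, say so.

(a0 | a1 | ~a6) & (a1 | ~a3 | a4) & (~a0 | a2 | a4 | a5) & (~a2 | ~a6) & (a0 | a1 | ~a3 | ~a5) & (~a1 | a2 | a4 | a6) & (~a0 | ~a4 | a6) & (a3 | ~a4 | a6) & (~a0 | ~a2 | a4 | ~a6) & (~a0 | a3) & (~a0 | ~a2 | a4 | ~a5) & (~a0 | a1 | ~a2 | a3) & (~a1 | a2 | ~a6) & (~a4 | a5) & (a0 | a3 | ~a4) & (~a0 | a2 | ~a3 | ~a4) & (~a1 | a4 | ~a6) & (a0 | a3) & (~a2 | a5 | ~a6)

Set a0 = False.
  then (a0 | a3) forces a3 = True.
Try a1 = False:
  (a0 | a1 | ~a6) forces a6 = False.
  (a1 | ~a3 | a4) forces a4 = True.
  (a0 | a1 | ~a3 | ~a5) forces a5 = False.
  clause (~a4 | a5) is falsified — backtrack.
So a1 = True.
Set a2 = True.
  then (~a2 | ~a6) forces a6 = False.
Set a4 = True.
  then (~a4 | a5) forces a5 = True.
All clauses satisfied.

a0=F, a1=T, a2=T, a3=T, a4=T, a5=T, a6=F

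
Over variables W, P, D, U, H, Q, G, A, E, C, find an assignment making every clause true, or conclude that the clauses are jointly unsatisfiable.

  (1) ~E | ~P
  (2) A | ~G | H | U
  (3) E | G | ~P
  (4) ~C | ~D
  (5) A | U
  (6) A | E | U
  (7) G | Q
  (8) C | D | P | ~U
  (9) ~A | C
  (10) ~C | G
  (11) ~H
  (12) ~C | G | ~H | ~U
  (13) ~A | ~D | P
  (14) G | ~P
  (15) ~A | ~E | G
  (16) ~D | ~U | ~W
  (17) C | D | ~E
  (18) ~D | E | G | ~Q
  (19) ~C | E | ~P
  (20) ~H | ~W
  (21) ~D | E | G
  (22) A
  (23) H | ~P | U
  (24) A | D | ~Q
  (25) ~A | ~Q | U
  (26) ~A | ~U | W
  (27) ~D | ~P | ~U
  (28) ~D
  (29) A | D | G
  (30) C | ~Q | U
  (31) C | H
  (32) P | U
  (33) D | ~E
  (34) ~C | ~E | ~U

W = True, P = False, D = False, U = True, H = False, Q = False, G = True, A = True, E = False, C = True

Unit clause (~H) forces H = False.
Unit clause (A) forces A = True.
Unit clause (~D) forces D = False.
In (C | H) only C is left, so C = True.
In (D | ~E) only ~E is left, so E = False.
In (~C | G) only G is left, so G = True.
In (~C | E | ~P) only ~P is left, so P = False.
In (P | U) only U is left, so U = True.
In (~A | ~U | W) only W is left, so W = True.
Set Q = False.
All clauses satisfied.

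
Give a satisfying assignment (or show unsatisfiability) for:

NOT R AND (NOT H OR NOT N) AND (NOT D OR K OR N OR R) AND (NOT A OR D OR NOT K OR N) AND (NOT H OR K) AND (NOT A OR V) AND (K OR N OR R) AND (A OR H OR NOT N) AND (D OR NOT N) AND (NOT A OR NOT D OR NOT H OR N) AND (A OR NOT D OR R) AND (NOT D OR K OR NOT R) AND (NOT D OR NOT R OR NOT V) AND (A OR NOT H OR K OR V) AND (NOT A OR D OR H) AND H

K = True; N = False; H = True; R = False; V = True; A = False; D = False

Unit clause (NOT R) forces R = False.
Unit clause (H) forces H = True.
In (NOT H OR NOT N) only NOT N is left, so N = False.
In (NOT H OR K) only K is left, so K = True.
Set V = True.
Try A = True:
  (NOT A OR D OR NOT K OR N) forces D = True.
  clause (NOT A OR NOT D OR NOT H OR N) is falsified — backtrack.
So A = False.
  then (A OR NOT D OR R) forces D = False.
All clauses satisfied.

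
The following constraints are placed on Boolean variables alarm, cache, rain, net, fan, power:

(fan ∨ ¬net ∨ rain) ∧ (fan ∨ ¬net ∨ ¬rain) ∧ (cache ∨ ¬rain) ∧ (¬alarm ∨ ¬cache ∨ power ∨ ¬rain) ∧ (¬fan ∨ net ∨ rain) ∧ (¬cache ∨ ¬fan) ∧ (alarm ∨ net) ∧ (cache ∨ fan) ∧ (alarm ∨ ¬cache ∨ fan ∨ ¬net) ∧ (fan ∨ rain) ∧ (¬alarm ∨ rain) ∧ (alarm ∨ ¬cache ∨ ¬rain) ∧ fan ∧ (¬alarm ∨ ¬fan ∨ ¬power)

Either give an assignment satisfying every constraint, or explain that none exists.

alarm=F; cache=F; rain=F; net=T; fan=T; power=T

Unit clause (fan) forces fan = True.
In (¬cache ∨ ¬fan) only ¬cache is left, so cache = False.
In (cache ∨ ¬rain) only ¬rain is left, so rain = False.
In (¬fan ∨ net ∨ rain) only net is left, so net = True.
In (¬alarm ∨ rain) only ¬alarm is left, so alarm = False.
Set power = True.
All clauses satisfied.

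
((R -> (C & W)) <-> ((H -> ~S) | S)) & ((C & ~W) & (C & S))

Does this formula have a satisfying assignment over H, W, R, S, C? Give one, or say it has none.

H = False, W = False, R = False, S = True, C = True

  (R -> (C & W)) <-> ((H -> ~S) | S) = True
    R -> (C & W) = True
      C & W = False
    (H -> ~S) | S = True
      H -> ~S = True
        ~S = False
  (C & ~W) & (C & S) = True
    C & ~W = True
      ~W = True
    C & S = True
Both conjuncts True, so the formula holds.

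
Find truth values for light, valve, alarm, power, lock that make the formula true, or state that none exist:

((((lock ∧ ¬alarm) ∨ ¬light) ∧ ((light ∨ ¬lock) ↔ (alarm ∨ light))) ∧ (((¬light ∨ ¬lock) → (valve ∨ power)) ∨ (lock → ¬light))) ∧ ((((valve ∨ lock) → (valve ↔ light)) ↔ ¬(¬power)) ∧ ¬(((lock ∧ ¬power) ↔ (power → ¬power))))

light = False; valve = True; alarm = True; power = False; lock = False

  (((lock ∧ ¬alarm) ∨ ¬light) ∧ ((light ∨ ¬lock) ↔ (alarm ∨ light))) ∧ (((¬light ∨ ¬lock) → (valve ∨ power)) ∨ (lock → ¬light)) = True
    ((lock ∧ ¬alarm) ∨ ¬light) ∧ ((light ∨ ¬lock) ↔ (alarm ∨ light)) = True
      (lock ∧ ¬alarm) ∨ ¬light = True
        lock ∧ ¬alarm = False
          ¬alarm = False
        ¬light = True
      (light ∨ ¬lock) ↔ (alarm ∨ light) = True
        light ∨ ¬lock = True
          ¬lock = True
        alarm ∨ light = True
    ((¬light ∨ ¬lock) → (valve ∨ power)) ∨ (lock → ¬light) = True
      (¬light ∨ ¬lock) → (valve ∨ power) = True
        ¬light ∨ ¬lock = True
          ¬light = True
          ¬lock = True
        valve ∨ power = True
      lock → ¬light = True
        ¬light = True
  (((valve ∨ lock) → (valve ↔ light)) ↔ ¬(¬power)) ∧ ¬(((lock ∧ ¬power) ↔ (power → ¬power))) = True
    ((valve ∨ lock) → (valve ↔ light)) ↔ ¬(¬power) = True
      (valve ∨ lock) → (valve ↔ light) = False
        valve ∨ lock = True
        valve ↔ light = False
      ¬(¬power) = False
        ¬power = True
    ¬(((lock ∧ ¬power) ↔ (power → ¬power))) = True
      (lock ∧ ¬power) ↔ (power → ¬power) = False
        lock ∧ ¬power = False
          ¬power = True
        power → ¬power = True
          ¬power = True
Both conjuncts True, so the formula holds.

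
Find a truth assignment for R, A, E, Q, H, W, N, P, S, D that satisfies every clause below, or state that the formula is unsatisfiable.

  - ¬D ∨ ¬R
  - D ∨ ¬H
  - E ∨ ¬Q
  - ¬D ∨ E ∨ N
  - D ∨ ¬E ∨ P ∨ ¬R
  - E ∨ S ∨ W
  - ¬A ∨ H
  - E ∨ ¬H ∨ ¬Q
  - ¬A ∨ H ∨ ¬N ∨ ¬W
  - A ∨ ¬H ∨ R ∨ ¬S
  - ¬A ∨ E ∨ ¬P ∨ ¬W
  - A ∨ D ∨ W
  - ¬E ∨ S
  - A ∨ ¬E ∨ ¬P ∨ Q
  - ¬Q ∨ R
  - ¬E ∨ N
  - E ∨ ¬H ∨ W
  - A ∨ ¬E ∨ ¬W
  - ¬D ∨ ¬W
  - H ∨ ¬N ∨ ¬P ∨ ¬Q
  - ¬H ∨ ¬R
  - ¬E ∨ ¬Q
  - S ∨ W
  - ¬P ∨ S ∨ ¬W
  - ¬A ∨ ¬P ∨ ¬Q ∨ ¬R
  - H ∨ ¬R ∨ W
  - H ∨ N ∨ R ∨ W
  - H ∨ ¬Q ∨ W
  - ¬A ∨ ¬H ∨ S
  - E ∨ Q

R: False, A: True, E: True, Q: False, H: True, W: False, N: True, P: True, S: True, D: True

Set R = False.
  then (¬Q ∨ R) forces Q = False.
  then (E ∨ Q) forces E = True.
  then (¬E ∨ S) forces S = True.
  then (¬E ∨ N) forces N = True.
Set A = True.
  then (¬A ∨ H) forces H = True.
  then (D ∨ ¬H) forces D = True.
  then (¬D ∨ ¬W) forces W = False.
Set P = True.
All clauses satisfied.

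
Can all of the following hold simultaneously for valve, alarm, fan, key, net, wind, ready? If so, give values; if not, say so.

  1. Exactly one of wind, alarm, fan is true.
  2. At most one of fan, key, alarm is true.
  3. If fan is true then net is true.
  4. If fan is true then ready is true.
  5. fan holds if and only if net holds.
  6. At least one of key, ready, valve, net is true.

valve=T; alarm=F; fan=F; key=F; net=F; wind=T; ready=T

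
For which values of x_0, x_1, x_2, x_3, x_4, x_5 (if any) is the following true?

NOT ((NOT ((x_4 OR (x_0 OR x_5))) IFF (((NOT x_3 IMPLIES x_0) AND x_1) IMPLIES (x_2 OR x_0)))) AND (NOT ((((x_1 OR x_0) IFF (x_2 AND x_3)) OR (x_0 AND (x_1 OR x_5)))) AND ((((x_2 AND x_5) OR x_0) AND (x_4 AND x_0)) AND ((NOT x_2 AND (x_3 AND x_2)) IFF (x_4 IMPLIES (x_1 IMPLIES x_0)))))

Case x_0 = True: the formula simplifies to NOT (((x_2 AND x_3) OR (x_1 OR x_5))) AND (x_4 AND (NOT x_2 AND (x_3 AND x_2))).
  x_2 = True: the conjunct NOT x_2 is False.
  x_2 = False: the conjunct x_2 is False.
Case x_0 = False: the conjunct x_0 is False.
Both cases fail — unsatisfiable.

Unsatisfiable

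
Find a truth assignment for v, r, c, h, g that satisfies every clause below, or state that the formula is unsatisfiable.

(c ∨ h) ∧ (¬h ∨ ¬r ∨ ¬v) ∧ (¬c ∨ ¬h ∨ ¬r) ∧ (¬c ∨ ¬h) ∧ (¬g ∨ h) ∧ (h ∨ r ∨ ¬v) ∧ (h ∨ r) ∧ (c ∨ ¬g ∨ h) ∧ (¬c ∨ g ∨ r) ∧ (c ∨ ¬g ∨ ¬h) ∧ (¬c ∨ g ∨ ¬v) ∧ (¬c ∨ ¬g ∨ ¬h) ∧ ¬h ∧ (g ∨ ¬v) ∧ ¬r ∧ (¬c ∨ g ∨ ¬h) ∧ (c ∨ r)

UNSATISFIABLE

Case r = True:
  Clause (¬r) is falsified — contradiction.
Case r = False:
  (h ∨ r) forces h = True.
  Clause (¬h) is falsified — contradiction.
Both cases fail, so the formula is unsatisfiable.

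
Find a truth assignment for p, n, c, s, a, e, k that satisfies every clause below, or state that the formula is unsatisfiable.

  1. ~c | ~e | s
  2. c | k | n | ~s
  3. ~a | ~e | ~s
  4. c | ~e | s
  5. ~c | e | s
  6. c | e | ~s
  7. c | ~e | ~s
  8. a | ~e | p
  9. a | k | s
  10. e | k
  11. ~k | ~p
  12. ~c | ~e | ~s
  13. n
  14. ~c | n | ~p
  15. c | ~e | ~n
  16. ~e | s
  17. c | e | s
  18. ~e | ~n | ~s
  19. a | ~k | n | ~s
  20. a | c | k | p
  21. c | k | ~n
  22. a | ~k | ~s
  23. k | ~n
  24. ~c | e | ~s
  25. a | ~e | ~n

No satisfying assignment exists.

Case s = True:
  (n) forces n = True.
  (~e | ~n | ~s) forces e = False.
  (c | e | ~s) forces c = True.
  Clause (~c | e | ~s) is falsified — contradiction.
Case s = False:
  (n) forces n = True.
  (~e | s) forces e = False.
  (~c | e | s) forces c = False.
  Clause (c | e | s) is falsified — contradiction.
Both cases fail, so the formula is unsatisfiable.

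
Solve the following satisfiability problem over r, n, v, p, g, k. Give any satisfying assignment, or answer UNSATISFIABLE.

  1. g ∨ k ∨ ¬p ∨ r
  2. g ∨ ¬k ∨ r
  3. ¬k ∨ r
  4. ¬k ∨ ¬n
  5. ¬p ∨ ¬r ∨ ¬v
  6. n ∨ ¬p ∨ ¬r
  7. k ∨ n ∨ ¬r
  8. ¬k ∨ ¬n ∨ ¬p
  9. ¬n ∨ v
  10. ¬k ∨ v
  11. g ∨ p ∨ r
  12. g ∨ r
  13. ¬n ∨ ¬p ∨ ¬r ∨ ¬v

r = True, n = True, v = True, p = False, g = True, k = False

Set r = True.
Set n = True.
  then (¬k ∨ ¬n) forces k = False.
  then (¬n ∨ v) forces v = True.
  then (¬n ∨ ¬p ∨ ¬r ∨ ¬v) forces p = False.
Set g = True.
All clauses satisfied.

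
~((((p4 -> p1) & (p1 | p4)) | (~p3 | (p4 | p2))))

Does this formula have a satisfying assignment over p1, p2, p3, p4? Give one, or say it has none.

p1: False; p2: False; p3: True; p4: False

  ~((((p4 -> p1) & (p1 | p4)) | (~p3 | (p4 | p2)))) = True
    ((p4 -> p1) & (p1 | p4)) | (~p3 | (p4 | p2)) = False
      (p4 -> p1) & (p1 | p4) = False
        p4 -> p1 = True
        p1 | p4 = False
      ~p3 | (p4 | p2) = False
        ~p3 = False
        p4 | p2 = False
The formula evaluates to True.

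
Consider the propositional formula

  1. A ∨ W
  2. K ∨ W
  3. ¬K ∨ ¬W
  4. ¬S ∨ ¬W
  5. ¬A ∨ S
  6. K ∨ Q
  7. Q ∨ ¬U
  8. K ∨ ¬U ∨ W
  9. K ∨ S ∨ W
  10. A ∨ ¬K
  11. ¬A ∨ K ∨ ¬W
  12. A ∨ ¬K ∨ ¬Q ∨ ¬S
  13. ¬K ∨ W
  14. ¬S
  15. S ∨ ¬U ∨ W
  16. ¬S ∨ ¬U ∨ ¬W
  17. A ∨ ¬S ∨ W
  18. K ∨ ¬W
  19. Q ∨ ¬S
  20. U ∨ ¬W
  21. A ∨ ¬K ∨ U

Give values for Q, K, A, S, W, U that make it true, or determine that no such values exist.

Unsatisfiable

Case K = True:
  (¬K ∨ ¬W) forces W = False.
  Clause (¬K ∨ W) is falsified — contradiction.
Case K = False:
  (K ∨ W) forces W = True.
  Clause (K ∨ ¬W) is falsified — contradiction.
Both cases fail, so the formula is unsatisfiable.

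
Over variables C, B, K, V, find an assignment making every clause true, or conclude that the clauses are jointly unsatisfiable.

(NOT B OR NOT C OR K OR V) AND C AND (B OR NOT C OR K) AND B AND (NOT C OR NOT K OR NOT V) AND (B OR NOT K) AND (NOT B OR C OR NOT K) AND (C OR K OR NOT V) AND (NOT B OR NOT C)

Case C = True:
  (B) forces B = True.
  Clause (NOT B OR NOT C) is falsified — contradiction.
Case C = False:
  Clause (C) is falsified — contradiction.
Both cases fail, so the formula is unsatisfiable.

The formula is unsatisfiable.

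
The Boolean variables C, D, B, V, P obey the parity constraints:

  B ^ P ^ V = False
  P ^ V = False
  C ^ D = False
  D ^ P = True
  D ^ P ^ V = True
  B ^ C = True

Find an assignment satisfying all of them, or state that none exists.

C: True; D: True; B: False; V: False; P: False

B ^ P ^ V = F ^ F ^ F = False ✓
P ^ V = F ^ F = False ✓
C ^ D = T ^ T = False ✓
D ^ P = T ^ F = True ✓
D ^ P ^ V = T ^ F ^ F = True ✓
B ^ C = F ^ T = True ✓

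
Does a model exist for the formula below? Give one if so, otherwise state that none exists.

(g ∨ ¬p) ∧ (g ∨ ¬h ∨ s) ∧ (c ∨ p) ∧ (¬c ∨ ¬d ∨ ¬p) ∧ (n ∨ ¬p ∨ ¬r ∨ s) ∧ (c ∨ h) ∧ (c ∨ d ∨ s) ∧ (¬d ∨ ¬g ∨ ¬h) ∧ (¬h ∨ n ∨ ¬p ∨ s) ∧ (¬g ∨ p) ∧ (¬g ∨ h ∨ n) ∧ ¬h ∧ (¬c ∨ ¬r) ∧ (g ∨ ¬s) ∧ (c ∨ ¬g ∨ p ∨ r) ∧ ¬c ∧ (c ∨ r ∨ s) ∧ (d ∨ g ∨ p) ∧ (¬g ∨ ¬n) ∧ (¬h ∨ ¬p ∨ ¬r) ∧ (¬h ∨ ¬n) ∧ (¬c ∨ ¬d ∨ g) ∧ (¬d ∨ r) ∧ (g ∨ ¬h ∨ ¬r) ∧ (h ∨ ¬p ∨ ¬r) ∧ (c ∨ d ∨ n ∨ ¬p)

Case h = True:
  Clause (¬h) is falsified — contradiction.
Case h = False:
  (c ∨ h) forces c = True.
  Clause (¬c) is falsified — contradiction.
Both cases fail, so the formula is unsatisfiable.

The formula is unsatisfiable.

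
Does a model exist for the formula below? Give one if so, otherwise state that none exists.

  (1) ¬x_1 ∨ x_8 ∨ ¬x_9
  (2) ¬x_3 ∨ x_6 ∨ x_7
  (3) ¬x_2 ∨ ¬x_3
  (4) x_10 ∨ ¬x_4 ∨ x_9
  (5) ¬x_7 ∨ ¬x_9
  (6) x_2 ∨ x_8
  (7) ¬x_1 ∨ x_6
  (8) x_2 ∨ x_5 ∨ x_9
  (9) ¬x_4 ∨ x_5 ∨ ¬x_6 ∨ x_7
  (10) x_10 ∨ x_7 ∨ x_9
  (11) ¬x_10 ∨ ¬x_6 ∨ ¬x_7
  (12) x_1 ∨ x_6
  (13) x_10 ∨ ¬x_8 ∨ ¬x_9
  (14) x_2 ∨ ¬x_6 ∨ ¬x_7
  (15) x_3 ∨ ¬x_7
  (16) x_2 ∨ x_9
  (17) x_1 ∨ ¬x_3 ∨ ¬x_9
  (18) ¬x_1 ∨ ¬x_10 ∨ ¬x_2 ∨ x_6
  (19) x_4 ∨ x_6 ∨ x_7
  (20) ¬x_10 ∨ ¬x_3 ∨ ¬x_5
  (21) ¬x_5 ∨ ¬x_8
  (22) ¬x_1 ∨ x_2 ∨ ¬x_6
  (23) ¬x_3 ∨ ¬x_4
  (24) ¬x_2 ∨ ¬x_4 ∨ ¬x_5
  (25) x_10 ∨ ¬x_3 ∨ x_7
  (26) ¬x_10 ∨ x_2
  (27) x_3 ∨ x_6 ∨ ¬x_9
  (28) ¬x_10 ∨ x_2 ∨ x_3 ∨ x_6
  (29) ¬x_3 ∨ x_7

Set x_1 = False.
  then (x_1 ∨ x_6) forces x_6 = True.
Set x_2 = True.
  then (¬x_2 ∨ ¬x_3) forces x_3 = False.
  then (x_3 ∨ ¬x_7) forces x_7 = False.
Try x_4 = True:
  (¬x_4 ∨ x_5 ∨ ¬x_6 ∨ x_7) forces x_5 = True.
  clause (¬x_2 ∨ ¬x_4 ∨ ¬x_5) is falsified — backtrack.
So x_4 = False.
Set x_5 = False.
Set x_8 = False.
Set x_9 = True.
Set x_10 = False.
All clauses satisfied.

x_1 = False; x_2 = True; x_3 = False; x_4 = False; x_5 = False; x_6 = True; x_7 = False; x_8 = False; x_9 = True; x_10 = False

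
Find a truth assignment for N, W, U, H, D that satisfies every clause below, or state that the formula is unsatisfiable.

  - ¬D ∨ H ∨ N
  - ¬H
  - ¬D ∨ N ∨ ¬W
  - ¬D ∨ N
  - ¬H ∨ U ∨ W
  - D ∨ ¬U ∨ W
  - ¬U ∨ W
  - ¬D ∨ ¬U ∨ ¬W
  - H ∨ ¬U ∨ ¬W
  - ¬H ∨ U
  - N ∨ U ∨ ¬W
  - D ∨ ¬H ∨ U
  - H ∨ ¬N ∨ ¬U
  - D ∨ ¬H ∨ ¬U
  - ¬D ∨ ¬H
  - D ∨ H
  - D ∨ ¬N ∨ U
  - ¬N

UNSATISFIABLE

Case N = True:
  Clause (¬N) is falsified — contradiction.
Case N = False:
  (¬H) forces H = False.
  (¬D ∨ H ∨ N) forces D = False.
  Clause (D ∨ H) is falsified — contradiction.
Both cases fail, so the formula is unsatisfiable.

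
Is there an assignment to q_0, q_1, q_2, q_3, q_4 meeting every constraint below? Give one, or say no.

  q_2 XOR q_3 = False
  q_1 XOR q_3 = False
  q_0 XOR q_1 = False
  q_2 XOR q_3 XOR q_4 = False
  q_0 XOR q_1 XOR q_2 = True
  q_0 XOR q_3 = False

q_0 = True, q_1 = True, q_2 = True, q_3 = True, q_4 = False

q_2 XOR q_3 = T XOR T = False ✓
q_1 XOR q_3 = T XOR T = False ✓
q_0 XOR q_1 = T XOR T = False ✓
q_2 XOR q_3 XOR q_4 = T XOR T XOR F = False ✓
q_0 XOR q_1 XOR q_2 = T XOR T XOR T = True ✓
q_0 XOR q_3 = T XOR T = False ✓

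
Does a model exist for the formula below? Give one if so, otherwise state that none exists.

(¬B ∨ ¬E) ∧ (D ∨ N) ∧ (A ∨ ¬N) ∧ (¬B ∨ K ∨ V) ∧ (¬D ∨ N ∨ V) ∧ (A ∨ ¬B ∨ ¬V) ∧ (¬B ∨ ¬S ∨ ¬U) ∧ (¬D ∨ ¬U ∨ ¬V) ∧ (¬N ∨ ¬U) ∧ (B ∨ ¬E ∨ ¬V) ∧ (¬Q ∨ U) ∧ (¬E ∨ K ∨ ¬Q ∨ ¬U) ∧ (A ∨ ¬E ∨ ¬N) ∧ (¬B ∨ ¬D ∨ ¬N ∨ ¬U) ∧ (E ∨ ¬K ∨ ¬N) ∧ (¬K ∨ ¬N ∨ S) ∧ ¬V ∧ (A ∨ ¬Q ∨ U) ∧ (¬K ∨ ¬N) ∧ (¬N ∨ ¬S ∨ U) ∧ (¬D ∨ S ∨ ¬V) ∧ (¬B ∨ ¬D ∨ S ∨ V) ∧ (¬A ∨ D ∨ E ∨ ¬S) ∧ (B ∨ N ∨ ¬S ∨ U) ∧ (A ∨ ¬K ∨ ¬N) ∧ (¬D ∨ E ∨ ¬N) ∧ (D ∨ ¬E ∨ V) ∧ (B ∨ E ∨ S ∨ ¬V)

S = False, N = True, A = True, E = False, U = False, K = False, B = False, D = False, V = False, Q = False

Unit clause (¬V) forces V = False.
Set S = False.
Set N = True.
  then (A ∨ ¬N) forces A = True.
  then (¬N ∨ ¬U) forces U = False.
  then (¬Q ∨ U) forces Q = False.
  then (¬K ∨ ¬N ∨ S) forces K = False.
  then (¬B ∨ K ∨ V) forces B = False.
Set E = False.
  then (¬D ∨ E ∨ ¬N) forces D = False.
All clauses satisfied.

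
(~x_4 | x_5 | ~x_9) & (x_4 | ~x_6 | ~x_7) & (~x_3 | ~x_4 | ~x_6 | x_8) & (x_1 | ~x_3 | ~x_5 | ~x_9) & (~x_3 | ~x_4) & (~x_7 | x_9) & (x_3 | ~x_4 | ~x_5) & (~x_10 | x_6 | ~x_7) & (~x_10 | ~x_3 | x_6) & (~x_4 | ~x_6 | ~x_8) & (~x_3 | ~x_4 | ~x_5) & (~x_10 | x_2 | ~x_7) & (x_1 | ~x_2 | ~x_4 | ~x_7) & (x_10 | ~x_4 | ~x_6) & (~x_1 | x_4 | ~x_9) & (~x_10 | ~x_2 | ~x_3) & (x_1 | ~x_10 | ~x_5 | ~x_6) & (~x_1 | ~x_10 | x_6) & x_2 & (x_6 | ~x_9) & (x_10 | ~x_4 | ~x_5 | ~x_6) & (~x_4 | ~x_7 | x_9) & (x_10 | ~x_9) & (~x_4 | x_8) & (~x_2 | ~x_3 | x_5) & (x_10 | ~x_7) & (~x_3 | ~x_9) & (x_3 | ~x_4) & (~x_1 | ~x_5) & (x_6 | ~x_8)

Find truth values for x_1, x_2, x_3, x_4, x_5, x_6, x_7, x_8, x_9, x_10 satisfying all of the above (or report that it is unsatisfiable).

x_1 = False, x_2 = True, x_3 = False, x_4 = False, x_5 = False, x_6 = False, x_7 = False, x_8 = False, x_9 = False, x_10 = False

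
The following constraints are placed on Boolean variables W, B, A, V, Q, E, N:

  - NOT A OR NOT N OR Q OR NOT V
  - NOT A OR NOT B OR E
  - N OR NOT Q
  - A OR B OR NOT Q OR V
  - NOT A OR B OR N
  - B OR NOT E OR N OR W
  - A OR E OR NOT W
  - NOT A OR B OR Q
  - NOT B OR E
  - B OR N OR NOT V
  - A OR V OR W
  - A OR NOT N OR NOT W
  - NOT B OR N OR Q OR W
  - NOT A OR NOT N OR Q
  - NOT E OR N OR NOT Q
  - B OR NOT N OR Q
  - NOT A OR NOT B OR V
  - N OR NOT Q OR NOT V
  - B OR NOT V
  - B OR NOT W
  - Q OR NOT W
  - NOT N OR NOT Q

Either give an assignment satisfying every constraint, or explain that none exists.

W = False, B = True, A = False, V = True, Q = False, E = True, N = True

Try W = True:
  (B OR NOT W) forces B = True.
  (NOT B OR E) forces E = True.
  (Q OR NOT W) forces Q = True.
  (N OR NOT Q) forces N = True.
  clause (NOT N OR NOT Q) is falsified — backtrack.
So W = False.
Set B = True.
  then (NOT B OR E) forces E = True.
Set A = False.
  then (A OR V OR W) forces V = True.
Set Q = False.
  then (NOT B OR N OR Q OR W) forces N = True.
All clauses satisfied.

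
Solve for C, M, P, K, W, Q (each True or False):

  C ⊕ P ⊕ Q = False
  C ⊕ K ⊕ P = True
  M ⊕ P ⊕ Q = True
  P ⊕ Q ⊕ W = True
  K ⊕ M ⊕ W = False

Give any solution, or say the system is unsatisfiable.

C = False; M = True; P = True; K = False; W = True; Q = True

C ⊕ P ⊕ Q = F ⊕ T ⊕ T = False ✓
C ⊕ K ⊕ P = F ⊕ F ⊕ T = True ✓
M ⊕ P ⊕ Q = T ⊕ T ⊕ T = True ✓
P ⊕ Q ⊕ W = T ⊕ T ⊕ T = True ✓
K ⊕ M ⊕ W = F ⊕ T ⊕ T = False ✓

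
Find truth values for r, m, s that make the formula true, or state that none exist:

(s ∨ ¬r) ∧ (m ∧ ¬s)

r = False, m = True, s = False

  s ∨ ¬r = True
    ¬r = True
  m ∧ ¬s = True
    ¬s = True
Both conjuncts True, so the formula holds.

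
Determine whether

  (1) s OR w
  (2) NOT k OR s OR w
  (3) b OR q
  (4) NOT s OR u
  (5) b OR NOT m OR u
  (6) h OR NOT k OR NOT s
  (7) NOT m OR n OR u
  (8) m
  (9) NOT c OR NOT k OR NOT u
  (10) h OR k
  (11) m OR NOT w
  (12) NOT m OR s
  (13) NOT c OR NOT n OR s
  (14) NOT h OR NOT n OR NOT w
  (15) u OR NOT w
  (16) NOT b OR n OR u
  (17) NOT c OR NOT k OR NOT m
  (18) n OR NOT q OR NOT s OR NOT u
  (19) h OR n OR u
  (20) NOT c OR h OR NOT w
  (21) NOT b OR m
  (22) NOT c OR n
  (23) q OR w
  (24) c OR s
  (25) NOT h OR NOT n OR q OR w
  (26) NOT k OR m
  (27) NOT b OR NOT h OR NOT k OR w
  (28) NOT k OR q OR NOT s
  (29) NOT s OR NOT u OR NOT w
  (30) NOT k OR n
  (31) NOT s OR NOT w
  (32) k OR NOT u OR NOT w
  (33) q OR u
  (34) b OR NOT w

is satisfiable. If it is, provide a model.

Unit clause (m) forces m = True.
In (NOT m OR s) only s is left, so s = True.
In (NOT s OR NOT w) only NOT w is left, so w = False.
In (NOT s OR u) only u is left, so u = True.
In (q OR w) only q is left, so q = True.
In (n OR NOT q OR NOT s OR NOT u) only n is left, so n = True.
Set c = True.
  then (NOT c OR NOT k OR NOT u) forces k = False.
  then (h OR k) forces h = True.
Set b = True.
All clauses satisfied.

m=T, q=T, c=T, k=F, w=F, h=T, n=T, b=T, s=T, u=T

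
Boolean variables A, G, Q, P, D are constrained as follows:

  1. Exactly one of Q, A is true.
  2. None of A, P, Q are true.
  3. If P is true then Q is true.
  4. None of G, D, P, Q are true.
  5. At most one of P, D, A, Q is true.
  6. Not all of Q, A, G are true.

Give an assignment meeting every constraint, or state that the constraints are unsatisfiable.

UNSATISFIABLE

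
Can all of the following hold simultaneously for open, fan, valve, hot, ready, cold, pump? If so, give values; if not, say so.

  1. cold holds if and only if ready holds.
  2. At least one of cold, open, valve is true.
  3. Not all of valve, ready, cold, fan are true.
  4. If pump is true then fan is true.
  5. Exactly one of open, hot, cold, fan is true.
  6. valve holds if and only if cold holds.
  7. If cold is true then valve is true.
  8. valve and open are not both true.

open: True; fan: False; valve: False; hot: False; ready: False; cold: False; pump: False

  (1) cold=F, ready=F — same ✓
  (2) {cold, open, valve}: 1 true — at least one ✓
  (3) {valve, ready, cold, fan}: 0/4 true — not all ✓
  (4) pump=F ⇒ fan: vacuous ✓
  (5) {open, hot, cold, fan}: 1 true — exactly one ✓
  (6) valve=F, cold=F — same ✓
  (7) cold=F ⇒ valve: vacuous ✓
  (8) valve=F, open=T — not both ✓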